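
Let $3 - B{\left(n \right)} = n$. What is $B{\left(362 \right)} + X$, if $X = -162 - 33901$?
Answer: $-34422$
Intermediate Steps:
$B{\left(n \right)} = 3 - n$
$X = -34063$ ($X = -162 - 33901 = -34063$)
$B{\left(362 \right)} + X = \left(3 - 362\right) - 34063 = -359 - 34063 = -34422$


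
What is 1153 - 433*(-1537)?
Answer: 666674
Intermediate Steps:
1153 - 433*(-1537) = 1153 + 665521 = 666674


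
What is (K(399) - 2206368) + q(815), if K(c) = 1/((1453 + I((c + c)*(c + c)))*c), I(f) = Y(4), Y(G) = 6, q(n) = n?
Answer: -1283942828972/582141 ≈ -2.2056e+6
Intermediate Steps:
I(f) = 6
K(c) = 1/(1459*c) (K(c) = 1/((1453 + 6)*c) = 1/(1459*c))
(K(399) - 2206368) + q(815) = ((1/1459)/399 - 2206368) + 815 = ((1/1459)*(1/399) - 2206368) + 815 = (1/582141 - 2206368) + 815 = -1284417273887/582141 + 815 = -1283942828972/582141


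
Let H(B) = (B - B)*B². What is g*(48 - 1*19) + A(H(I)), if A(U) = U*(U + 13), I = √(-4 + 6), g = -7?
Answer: -203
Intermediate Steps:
I = √2 ≈ 1.4142
H(B) = 0 (H(B) = 0*B² = 0)
A(U) = U*(13 + U)
g*(48 - 1*19) + A(H(I)) = -7*(48 - 1*19) + 0*(13 + 0) = -7*(48 - 19) + 0*13 = -7*29 + 0 = -203 + 0 = -203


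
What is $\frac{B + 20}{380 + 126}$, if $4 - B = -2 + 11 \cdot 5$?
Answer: $- \frac{29}{506} \approx -0.057312$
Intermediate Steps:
$B = -49$ ($B = 4 - \left(-2 + 11 \cdot 5\right) = 4 - \left(-2 + 55\right) = 4 - 53 = -49$)
$\frac{B + 20}{380 + 126} = \frac{-49 + 20}{380 + 126} = - \frac{29}{506}$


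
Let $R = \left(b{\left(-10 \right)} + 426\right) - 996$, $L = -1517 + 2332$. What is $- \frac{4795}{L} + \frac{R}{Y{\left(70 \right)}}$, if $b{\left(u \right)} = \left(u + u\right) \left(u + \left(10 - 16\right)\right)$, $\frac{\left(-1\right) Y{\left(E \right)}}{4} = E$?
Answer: $- \frac{22777}{4564} \approx -4.9906$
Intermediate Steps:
$Y{\left(E \right)} = - 4 E$
$b{\left(u \right)} = 2 u \left(-6 + u\right)$ ($b{\left(u \right)} = 2 u \left(u + \left(10 - 16\right)\right) = 2 u \left(u - 6\right) = 2 u \left(-6 + u\right)$)
$L = 815$
$R = -250$ ($R = \left(2 \left(-10\right) \left(-6 - 10\right) + 426\right) - 996 = \left(2 \left(-10\right) \left(-16\right) + 426\right) - 996 = \left(320 + 426\right) - 996 = 746 - 996 = -250$)
$- \frac{4795}{L} + \frac{R}{Y{\left(70 \right)}} = - \frac{4795}{815} - \frac{250}{\left(-4\right) 70} = \left(-4795\right) \frac{1}{815} - \frac{250}{-280} = - \frac{959}{163} - - \frac{25}{28} = - \frac{959}{163} + \frac{25}{28} = - \frac{22777}{4564}$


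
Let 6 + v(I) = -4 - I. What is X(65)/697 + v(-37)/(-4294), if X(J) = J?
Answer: 260291/2992918 ≈ 0.086969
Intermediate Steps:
v(I) = -10 - I (v(I) = -6 + (-4 - I) = -10 - I)
X(65)/697 + v(-37)/(-4294) = 65/697 + (-10 - 1*(-37))/(-4294) = 65*(1/697) + (-10 + 37)*(-1/4294) = 65/697 + 27*(-1/4294) = 65/697 - 27/4294 = 260291/2992918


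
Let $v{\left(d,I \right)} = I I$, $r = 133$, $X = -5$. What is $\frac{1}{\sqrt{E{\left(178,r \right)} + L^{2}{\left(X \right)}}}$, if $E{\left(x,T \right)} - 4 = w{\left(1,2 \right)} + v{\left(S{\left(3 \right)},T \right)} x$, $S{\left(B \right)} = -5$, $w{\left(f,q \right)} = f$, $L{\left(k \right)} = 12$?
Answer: $\frac{\sqrt{3148791}}{3148791} \approx 0.00056354$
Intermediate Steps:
$v{\left(d,I \right)} = I^{2}$
$E{\left(x,T \right)} = 5 + x T^{2}$ ($E{\left(x,T \right)} = 4 + \left(1 + T^{2} x\right) = 4 + \left(1 + x T^{2}\right) = 5 + x T^{2}$)
$\frac{1}{\sqrt{E{\left(178,r \right)} + L^{2}{\left(X \right)}}} = \frac{1}{\sqrt{\left(5 + 178 \cdot 133^{2}\right) + 12^{2}}} = \frac{1}{\sqrt{\left(5 + 178 \cdot 17689\right) + 144}} = \frac{1}{\sqrt{\left(5 + 3148642\right) + 144}} = \frac{1}{\sqrt{3148647 + 144}} = \frac{1}{\sqrt{3148791}} = \frac{\sqrt{3148791}}{3148791}$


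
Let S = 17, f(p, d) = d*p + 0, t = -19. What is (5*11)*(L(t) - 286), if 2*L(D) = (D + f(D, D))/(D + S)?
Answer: -40865/2 ≈ -20433.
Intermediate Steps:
f(p, d) = d*p
L(D) = (D + D**2)/(2*(17 + D)) (L(D) = ((D + D*D)/(D + 17))/2 = ((D + D**2)/(17 + D))/2 = (D + D**2)/(2*(17 + D)))
(5*11)*(L(t) - 286) = (5*11)*((1/2)*(-19)*(1 - 19)/(17 - 19) - 286) = 55*((1/2)*(-19)*(-18)/(-2) - 286) = 55*((1/2)*(-19)*(-1/2)*(-18) - 286) = 55*(-171/2 - 286) = 55*(-743/2) = -40865/2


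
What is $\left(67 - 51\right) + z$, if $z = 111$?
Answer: $127$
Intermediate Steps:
$\left(67 - 51\right) + z = \left(67 - 51\right) + 111 = 16 + 111 = 127$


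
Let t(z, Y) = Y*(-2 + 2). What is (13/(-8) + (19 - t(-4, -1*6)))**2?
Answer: 19321/64 ≈ 301.89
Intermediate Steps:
t(z, Y) = 0 (t(z, Y) = Y*0 = 0)
(13/(-8) + (19 - t(-4, -1*6)))**2 = (13/(-8) + (19 - 1*0))**2 = (13*(-1/8) + (19 + 0))**2 = (-13/8 + 19)**2 = (139/8)**2 = 19321/64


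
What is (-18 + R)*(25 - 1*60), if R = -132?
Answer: 5250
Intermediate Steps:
(-18 + R)*(25 - 1*60) = (-18 - 132)*(25 - 1*60) = -150*(25 - 60) = -150*(-35) = 5250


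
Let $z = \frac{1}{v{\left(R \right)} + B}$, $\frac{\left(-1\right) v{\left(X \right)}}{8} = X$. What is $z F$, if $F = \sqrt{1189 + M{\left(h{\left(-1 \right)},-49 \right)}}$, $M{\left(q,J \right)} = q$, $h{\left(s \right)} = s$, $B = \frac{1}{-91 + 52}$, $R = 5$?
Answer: $- \frac{234 \sqrt{33}}{1561} \approx -0.86113$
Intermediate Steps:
$v{\left(X \right)} = - 8 X$
$B = - \frac{1}{39}$ ($B = \frac{1}{-39} = - \frac{1}{39} \approx -0.025641$)
$z = - \frac{39}{1561}$ ($z = \frac{1}{\left(-8\right) 5 - \frac{1}{39}} = \frac{1}{-40 - \frac{1}{39}} = \frac{1}{- \frac{1561}{39}} = - \frac{39}{1561} \approx -0.024984$)
$F = 6 \sqrt{33}$ ($F = \sqrt{1189 - 1} = \sqrt{1188} = 6 \sqrt{33} \approx 34.467$)
$z F = - \frac{39 \cdot 6 \sqrt{33}}{1561} = - \frac{234 \sqrt{33}}{1561}$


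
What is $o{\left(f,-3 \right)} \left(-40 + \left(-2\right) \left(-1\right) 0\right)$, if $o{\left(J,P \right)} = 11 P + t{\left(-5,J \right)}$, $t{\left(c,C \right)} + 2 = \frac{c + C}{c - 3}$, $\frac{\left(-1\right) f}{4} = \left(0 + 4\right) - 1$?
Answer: $1315$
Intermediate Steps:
$f = -12$ ($f = - 4 \left(\left(0 + 4\right) - 1\right) = - 4 \left(4 - 1\right) = \left(-4\right) 3 = -12$)
$t{\left(c,C \right)} = -2 + \frac{C + c}{-3 + c}$ ($t{\left(c,C \right)} = -2 + \frac{c + C}{c - 3} = -2 + \frac{C + c}{-3 + c}$)
$o{\left(J,P \right)} = - \frac{11}{8} + 11 P - \frac{J}{8}$ ($o{\left(J,P \right)} = 11 P + \frac{6 + J - -5}{-3 - 5} = 11 P + \frac{6 + J + 5}{-8} = 11 P - \frac{11 + J}{8} = 11 P - \left(\frac{11}{8} + \frac{J}{8}\right) = - \frac{11}{8} + 11 P - \frac{J}{8}$)
$o{\left(f,-3 \right)} \left(-40 + \left(-2\right) \left(-1\right) 0\right) = \left(- \frac{11}{8} + 11 \left(-3\right) - - \frac{3}{2}\right) \left(-40 + \left(-2\right) \left(-1\right) 0\right) = \left(- \frac{11}{8} - 33 + \frac{3}{2}\right) \left(-40 + 2 \cdot 0\right) = - \frac{263 \left(-40 + 0\right)}{8} = \left(- \frac{263}{8}\right) \left(-40\right) = 1315$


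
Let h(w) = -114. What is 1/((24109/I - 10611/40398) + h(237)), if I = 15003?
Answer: -202030398/22759879189 ≈ -0.0088766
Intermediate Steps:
1/((24109/I - 10611/40398) + h(237)) = 1/((24109/15003 - 10611/40398) - 114) = 1/((24109*(1/15003) - 10611*1/40398) - 114) = 1/((24109/15003 - 3537/13466) - 114) = 1/(271586183/202030398 - 114) = 1/(-22759879189/202030398) = -202030398/22759879189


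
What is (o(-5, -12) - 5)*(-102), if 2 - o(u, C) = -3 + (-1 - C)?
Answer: 1122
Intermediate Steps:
o(u, C) = 6 + C (o(u, C) = 2 - (-3 + (-1 - C)) = 2 - (-4 - C) = 2 + (4 + C) = 6 + C)
(o(-5, -12) - 5)*(-102) = ((6 - 12) - 5)*(-102) = (-6 - 5)*(-102) = -11*(-102) = 1122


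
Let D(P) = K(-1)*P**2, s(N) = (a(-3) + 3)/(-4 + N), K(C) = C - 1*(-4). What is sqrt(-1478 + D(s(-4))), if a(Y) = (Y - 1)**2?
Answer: I*sqrt(93509)/8 ≈ 38.224*I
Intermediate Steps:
a(Y) = (-1 + Y)**2
K(C) = 4 + C (K(C) = C + 4 = 4 + C)
s(N) = 19/(-4 + N) (s(N) = ((-1 - 3)**2 + 3)/(-4 + N) = ((-4)**2 + 3)/(-4 + N) = (16 + 3)/(-4 + N) = 19/(-4 + N))
D(P) = 3*P**2 (D(P) = (4 - 1)*P**2 = 3*P**2)
sqrt(-1478 + D(s(-4))) = sqrt(-1478 + 3*(19/(-4 - 4))**2) = sqrt(-1478 + 3*(19/(-8))**2) = sqrt(-1478 + 3*(19*(-1/8))**2) = sqrt(-1478 + 3*(-19/8)**2) = sqrt(-1478 + 3*(361/64)) = sqrt(-1478 + 1083/64) = sqrt(-93509/64) = I*sqrt(93509)/8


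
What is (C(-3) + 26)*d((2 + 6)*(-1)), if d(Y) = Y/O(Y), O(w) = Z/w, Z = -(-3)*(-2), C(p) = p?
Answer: -736/3 ≈ -245.33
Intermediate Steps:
Z = -6 (Z = -1*6 = -6)
O(w) = -6/w
d(Y) = -Y²/6 (d(Y) = Y/((-6/Y)) = Y*(-Y/6) = -Y²/6)
(C(-3) + 26)*d((2 + 6)*(-1)) = (-3 + 26)*(-(2 + 6)²/6) = 23*(-(8*(-1))²/6) = 23*(-⅙*(-8)²) = 23*(-⅙*64) = 23*(-32/3) = -736/3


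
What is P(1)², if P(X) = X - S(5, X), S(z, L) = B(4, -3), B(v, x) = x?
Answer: 16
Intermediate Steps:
S(z, L) = -3
P(X) = 3 + X (P(X) = X - 1*(-3) = X + 3 = 3 + X)
P(1)² = (3 + 1)² = 4² = 16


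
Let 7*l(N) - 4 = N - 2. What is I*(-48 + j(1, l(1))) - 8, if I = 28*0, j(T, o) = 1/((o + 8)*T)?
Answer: -8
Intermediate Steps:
l(N) = 2/7 + N/7 (l(N) = 4/7 + (N - 2)/7 = 4/7 + (-2 + N)/7 = 4/7 + (-2/7 + N/7) = 2/7 + N/7)
j(T, o) = 1/(T*(8 + o)) (j(T, o) = 1/((8 + o)*T) = 1/(T*(8 + o)))
I = 0
I*(-48 + j(1, l(1))) - 8 = 0*(-48 + 1/(1*(8 + (2/7 + (1/7)*1)))) - 8 = 0*(-48 + 1/(8 + (2/7 + 1/7))) - 8 = 0*(-48 + 1/(8 + 3/7)) - 8 = 0*(-48 + 1/(59/7)) - 8 = 0*(-48 + 1*(7/59)) - 8 = 0*(-48 + 7/59) - 8 = 0*(-2825/59) - 8 = 0 - 8 = -8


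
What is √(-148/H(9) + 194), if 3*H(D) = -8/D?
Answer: √2774/2 ≈ 26.334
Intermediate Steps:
H(D) = -8/(3*D) (H(D) = (-8/D)/3 = -8/(3*D))
√(-148/H(9) + 194) = √(-148/((-8/3/9)) + 194) = √(-148/((-8/3*⅑)) + 194) = √(-148/(-8/27) + 194) = √(-148*(-27/8) + 194) = √(999/2 + 194) = √(1387/2) = √2774/2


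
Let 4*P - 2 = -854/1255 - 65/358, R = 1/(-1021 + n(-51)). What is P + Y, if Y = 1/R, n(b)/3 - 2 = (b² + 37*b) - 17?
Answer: 1934255433/1797160 ≈ 1076.3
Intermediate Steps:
n(b) = -45 + 3*b² + 111*b (n(b) = 6 + 3*((b² + 37*b) - 17) = 6 + 3*(-17 + b² + 37*b) = 6 + (-51 + 3*b² + 111*b) = -45 + 3*b² + 111*b)
R = 1/1076 (R = 1/(-1021 + (-45 + 3*(-51)² + 111*(-51))) = 1/(-1021 + (-45 + 3*2601 - 5661)) = 1/(-1021 + (-45 + 7803 - 5661)) = 1/(-1021 + 2097) = 1/1076 ≈ 0.00092937)
Y = 1076 (Y = 1/(1/1076) = 1076)
P = 511273/1797160 (P = ½ + (-854/1255 - 65/358)/4 = ½ + (¼)*(-387307/449290) = ½ - 387307/1797160 = 511273/1797160 ≈ 0.28449)
P + Y = 511273/1797160 + 1076 = 1934255433/1797160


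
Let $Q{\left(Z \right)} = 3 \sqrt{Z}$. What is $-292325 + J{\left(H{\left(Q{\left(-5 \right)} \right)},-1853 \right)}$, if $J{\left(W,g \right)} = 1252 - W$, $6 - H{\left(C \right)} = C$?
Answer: $-291079 + 3 i \sqrt{5} \approx -2.9108 \cdot 10^{5} + 6.7082 i$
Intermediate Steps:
$H{\left(C \right)} = 6 - C$
$-292325 + J{\left(H{\left(Q{\left(-5 \right)} \right)},-1853 \right)} = -292325 + \left(1252 - \left(6 - 3 \sqrt{-5}\right)\right) = -292325 + \left(1252 - \left(6 - 3 i \sqrt{5}\right)\right) = -292325 + \left(1246 + 3 i \sqrt{5}\right) = -291079 + 3 i \sqrt{5}$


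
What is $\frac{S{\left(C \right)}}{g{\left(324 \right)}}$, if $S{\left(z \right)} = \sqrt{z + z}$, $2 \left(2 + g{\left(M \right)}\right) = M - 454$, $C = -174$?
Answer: $- \frac{2 i \sqrt{87}}{67} \approx - 0.27843 i$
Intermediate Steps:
$g{\left(M \right)} = -229 + \frac{M}{2}$ ($g{\left(M \right)} = -2 + \frac{M - 454}{2} = -2 + \frac{-454 + M}{2} = -2 + \left(-227 + \frac{M}{2}\right) = -229 + \frac{M}{2}$)
$S{\left(z \right)} = \sqrt{2} \sqrt{z}$ ($S{\left(z \right)} = \sqrt{2 z} = \sqrt{2} \sqrt{z}$)
$\frac{S{\left(C \right)}}{g{\left(324 \right)}} = \frac{\sqrt{2} \sqrt{-174}}{-229 + \frac{1}{2} \cdot 324} = \frac{\sqrt{2} i \sqrt{174}}{-229 + 162} = \frac{2 i \sqrt{87}}{-67} = 2 i \sqrt{87} \left(- \frac{1}{67}\right) = - \frac{2 i \sqrt{87}}{67}$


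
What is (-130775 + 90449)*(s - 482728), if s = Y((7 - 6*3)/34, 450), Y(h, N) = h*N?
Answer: 331030125426/17 ≈ 1.9472e+10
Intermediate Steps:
Y(h, N) = N*h
s = -2475/17 (s = 450*((7 - 6*3)/34) = 450*((7 - 18)*(1/34)) = 450*(-11*1/34) = 450*(-11/34) = -2475/17 ≈ -145.59)
(-130775 + 90449)*(s - 482728) = (-130775 + 90449)*(-2475/17 - 482728) = -40326*(-8208851/17) = 331030125426/17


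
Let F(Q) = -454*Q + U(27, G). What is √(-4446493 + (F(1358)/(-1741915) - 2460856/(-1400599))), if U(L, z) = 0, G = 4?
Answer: I*√540135682417404284173097511505/348532058155 ≈ 2108.7*I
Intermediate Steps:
F(Q) = -454*Q (F(Q) = -454*Q + 0 = -454*Q)
√(-4446493 + (F(1358)/(-1741915) - 2460856/(-1400599))) = √(-4446493 + (-454*1358/(-1741915) - 2460856/(-1400599))) = √(-4446493 + (-616532*(-1/1741915) - 2460856*(-1/1400599))) = √(-4446493 + (88076/248845 + 2460856/1400599)) = √(-4446493 + 735730868844/348532058155) = √(-1549744621130931571/348532058155) = I*√540135682417404284173097511505/348532058155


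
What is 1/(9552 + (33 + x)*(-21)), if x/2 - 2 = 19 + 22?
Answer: 1/7053 ≈ 0.00014178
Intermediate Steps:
x = 86 (x = 4 + 2*(19 + 22) = 4 + 2*41 = 4 + 82 = 86)
1/(9552 + (33 + x)*(-21)) = 1/(9552 + (33 + 86)*(-21)) = 1/(9552 + 119*(-21)) = 1/(9552 - 2499) = 1/7053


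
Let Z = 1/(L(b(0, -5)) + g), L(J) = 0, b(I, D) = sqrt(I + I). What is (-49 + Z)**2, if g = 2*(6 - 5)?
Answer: 9409/4 ≈ 2352.3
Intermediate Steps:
b(I, D) = sqrt(2)*sqrt(I) (b(I, D) = sqrt(2*I) = sqrt(2)*sqrt(I))
g = 2 (g = 2*1 = 2)
Z = 1/2 (Z = 1/(0 + 2) = 1/2 ≈ 0.50000)
(-49 + Z)**2 = (-49 + 1/2)**2 = (-97/2)**2 = 9409/4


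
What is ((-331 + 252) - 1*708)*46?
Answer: -36202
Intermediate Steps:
((-331 + 252) - 1*708)*46 = (-79 - 708)*46 = -787*46 = -36202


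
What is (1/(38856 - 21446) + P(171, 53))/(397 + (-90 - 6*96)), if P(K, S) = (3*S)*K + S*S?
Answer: -522265181/4683290 ≈ -111.52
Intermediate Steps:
P(K, S) = S**2 + 3*K*S (P(K, S) = 3*K*S + S**2 = S**2 + 3*K*S)
(1/(38856 - 21446) + P(171, 53))/(397 + (-90 - 6*96)) = (1/(38856 - 21446) + 53*(53 + 3*171))/(397 + (-90 - 6*96)) = (1/17410 + 53*(53 + 513))/(397 + (-90 - 576)) = (1/17410 + 53*566)/(397 - 666) = (1/17410 + 29998)/(-269) = (522265181/17410)*(-1/269) = -522265181/4683290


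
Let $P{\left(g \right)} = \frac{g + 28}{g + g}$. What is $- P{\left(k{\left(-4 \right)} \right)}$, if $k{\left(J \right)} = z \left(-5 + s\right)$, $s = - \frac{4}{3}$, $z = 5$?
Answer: $- \frac{11}{190} \approx -0.057895$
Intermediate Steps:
$s = - \frac{4}{3}$ ($s = \left(-4\right) \frac{1}{3} = - \frac{4}{3} \approx -1.3333$)
$k{\left(J \right)} = - \frac{95}{3}$ ($k{\left(J \right)} = 5 \left(-5 - \frac{4}{3}\right) = 5 \left(- \frac{19}{3}\right) = - \frac{95}{3}$)
$P{\left(g \right)} = \frac{28 + g}{2 g}$
$- P{\left(k{\left(-4 \right)} \right)} = - \frac{28 - \frac{95}{3}}{2 \left(- \frac{95}{3}\right)} = - \frac{\left(-3\right) \left(-11\right)}{2 \cdot 95 \cdot 3} = \left(-1\right) \frac{11}{190} = - \frac{11}{190}$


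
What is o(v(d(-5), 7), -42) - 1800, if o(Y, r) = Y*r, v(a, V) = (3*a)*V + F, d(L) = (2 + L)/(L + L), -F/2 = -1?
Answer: -10743/5 ≈ -2148.6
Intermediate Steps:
F = 2 (F = -2*(-1) = 2)
d(L) = (2 + L)/(2*L) (d(L) = (2 + L)/((2*L)) = (2 + L)*(1/(2*L)) = (2 + L)/(2*L))
v(a, V) = 2 + 3*V*a (v(a, V) = (3*a)*V + 2 = 3*V*a + 2 = 2 + 3*V*a)
o(v(d(-5), 7), -42) - 1800 = (2 + 3*7*((½)*(2 - 5)/(-5)))*(-42) - 1800 = (2 + 3*7*((½)*(-⅕)*(-3)))*(-42) - 1800 = (2 + 3*7*(3/10))*(-42) - 1800 = (2 + 63/10)*(-42) - 1800 = (83/10)*(-42) - 1800 = -1743/5 - 1800 = -10743/5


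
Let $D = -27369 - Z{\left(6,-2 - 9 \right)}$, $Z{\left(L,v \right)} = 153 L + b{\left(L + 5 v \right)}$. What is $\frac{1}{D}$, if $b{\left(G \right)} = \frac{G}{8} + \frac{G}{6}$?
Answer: $- \frac{24}{678545} \approx -3.537 \cdot 10^{-5}$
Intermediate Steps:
$b{\left(G \right)} = \frac{7 G}{24}$ ($b{\left(G \right)} = G \frac{1}{8} + G \frac{1}{6} = \frac{G}{8} + \frac{G}{6} = \frac{7 G}{24}$)
$Z{\left(L,v \right)} = \frac{35 v}{24} + \frac{3679 L}{24}$ ($Z{\left(L,v \right)} = 153 L + \frac{7 \left(L + 5 v\right)}{24} = 153 L + \left(\frac{7 L}{24} + \frac{35 v}{24}\right) = \frac{35 v}{24} + \frac{3679 L}{24}$)
$D = - \frac{678545}{24}$ ($D = -27369 - \left(\frac{35 \left(-2 - 9\right)}{24} + \frac{3679}{24} \cdot 6\right) = -27369 - \left(\frac{35 \left(-2 - 9\right)}{24} + \frac{3679}{4}\right) = -27369 - \left(\frac{35}{24} \left(-11\right) + \frac{3679}{4}\right) = -27369 - \left(- \frac{385}{24} + \frac{3679}{4}\right) = -27369 - \frac{21689}{24} = - \frac{678545}{24} \approx -28273.0$)
$\frac{1}{D} = \frac{1}{- \frac{678545}{24}} = - \frac{24}{678545}$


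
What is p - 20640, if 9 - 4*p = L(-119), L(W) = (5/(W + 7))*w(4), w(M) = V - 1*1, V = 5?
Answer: -2311423/112 ≈ -20638.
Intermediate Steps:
w(M) = 4 (w(M) = 5 - 1*1 = 5 - 1 = 4)
L(W) = 20/(7 + W) (L(W) = (5/(W + 7))*4 = (5/(7 + W))*4 = 20/(7 + W))
p = 257/112 (p = 9/4 - 5/(7 - 119) = 9/4 - 5/(-112) = 9/4 - 5*(-1)/112 = 9/4 - ¼*(-5/28) = 9/4 + 5/112 = 257/112 ≈ 2.2946)
p - 20640 = 257/112 - 20640 = -2311423/112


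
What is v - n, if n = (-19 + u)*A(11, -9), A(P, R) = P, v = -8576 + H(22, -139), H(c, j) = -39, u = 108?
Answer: -9594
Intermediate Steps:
v = -8615 (v = -8576 - 39 = -8615)
n = 979 (n = (-19 + 108)*11 = 89*11 = 979)
v - n = -8615 - 1*979 = -8615 - 979 = -9594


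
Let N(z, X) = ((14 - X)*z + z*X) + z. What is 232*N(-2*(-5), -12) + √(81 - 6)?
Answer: 34800 + 5*√3 ≈ 34809.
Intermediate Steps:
N(z, X) = z + X*z + z*(14 - X) (N(z, X) = (z*(14 - X) + X*z) + z = (X*z + z*(14 - X)) + z = z + X*z + z*(14 - X))
232*N(-2*(-5), -12) + √(81 - 6) = 232*(15*(-2*(-5))) + √(81 - 6) = 232*(15*10) + √75 = 232*150 + 5*√3 = 34800 + 5*√3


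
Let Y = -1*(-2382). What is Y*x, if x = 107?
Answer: 254874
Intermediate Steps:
Y = 2382
Y*x = 2382*107 = 254874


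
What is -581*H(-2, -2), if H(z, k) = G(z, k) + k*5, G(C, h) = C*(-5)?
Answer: 0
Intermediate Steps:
G(C, h) = -5*C
H(z, k) = -5*z + 5*k (H(z, k) = -5*z + k*5 = -5*z + 5*k)
-581*H(-2, -2) = -581*(-5*(-2) + 5*(-2)) = -581*(10 - 10) = -581*0 = 0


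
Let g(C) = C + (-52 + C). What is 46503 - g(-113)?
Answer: 46781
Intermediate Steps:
g(C) = -52 + 2*C
46503 - g(-113) = 46503 - (-52 + 2*(-113)) = 46503 - (-52 - 226) = 46503 - 1*(-278) = 46503 + 278 = 46781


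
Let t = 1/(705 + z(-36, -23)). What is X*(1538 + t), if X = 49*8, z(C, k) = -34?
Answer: 404543608/671 ≈ 6.0290e+5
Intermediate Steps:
X = 392
t = 1/671 (t = 1/(705 - 34) = 1/671 ≈ 0.0014903)
X*(1538 + t) = 392*(1538 + 1/671) = 392*(1031999/671) = 404543608/671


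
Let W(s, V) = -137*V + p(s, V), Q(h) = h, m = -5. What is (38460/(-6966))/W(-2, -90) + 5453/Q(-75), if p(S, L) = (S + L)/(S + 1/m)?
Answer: -28719398674/395001225 ≈ -72.707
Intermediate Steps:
p(S, L) = (L + S)/(-⅕ + S) (p(S, L) = (S + L)/(S + 1/(-5)) = (L + S)/(S - ⅕) = (L + S)/(-⅕ + S))
W(s, V) = -137*V + 5*(V + s)/(-1 + 5*s)
(38460/(-6966))/W(-2, -90) + 5453/Q(-75) = (38460/(-6966))/(((5*(-2) + 142*(-90) - 685*(-90)*(-2))/(-1 + 5*(-2)))) + 5453/(-75) = (38460*(-1/6966))/(((-10 - 12780 - 123300)/(-1 - 10))) + 5453*(-1/75) = -6410/(1161*(-136090/(-11))) - 5453/75 = -6410/(1161*((-1/11*(-136090)))) - 5453/75 = -6410/(1161*136090/11) - 5453/75 = -6410/1161*11/136090 - 5453/75 = -7051/15800049 - 5453/75 = -28719398674/395001225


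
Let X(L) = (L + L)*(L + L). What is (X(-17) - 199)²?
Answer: 915849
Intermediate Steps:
X(L) = 4*L² (X(L) = (2*L)*(2*L) = 4*L²)
(X(-17) - 199)² = (4*(-17)² - 199)² = (4*289 - 199)² = (1156 - 199)² = 957² = 915849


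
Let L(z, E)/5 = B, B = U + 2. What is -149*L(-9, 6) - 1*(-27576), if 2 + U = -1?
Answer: 28321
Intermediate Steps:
U = -3 (U = -2 - 1 = -3)
B = -1 (B = -3 + 2 = -1)
L(z, E) = -5 (L(z, E) = 5*(-1) = -5)
-149*L(-9, 6) - 1*(-27576) = -149*(-5) - 1*(-27576) = 745 + 27576 = 28321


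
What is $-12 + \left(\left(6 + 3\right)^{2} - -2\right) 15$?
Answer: $1233$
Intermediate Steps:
$-12 + \left(\left(6 + 3\right)^{2} - -2\right) 15 = -12 + \left(9^{2} + 2\right) 15 = -12 + \left(81 + 2\right) 15 = -12 + 83 \cdot 15 = -12 + 1245 = 1233$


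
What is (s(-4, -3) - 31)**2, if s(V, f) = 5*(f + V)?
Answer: 4356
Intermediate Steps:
s(V, f) = 5*V + 5*f (s(V, f) = 5*(V + f) = 5*V + 5*f)
(s(-4, -3) - 31)**2 = ((5*(-4) + 5*(-3)) - 31)**2 = ((-20 - 15) - 31)**2 = (-35 - 31)**2 = (-66)**2 = 4356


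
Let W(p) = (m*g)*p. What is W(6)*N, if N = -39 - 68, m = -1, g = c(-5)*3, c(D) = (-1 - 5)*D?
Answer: 57780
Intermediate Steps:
c(D) = -6*D
g = 90 (g = -6*(-5)*3 = 30*3 = 90)
W(p) = -90*p (W(p) = (-1*90)*p = -90*p)
N = -107
W(6)*N = -90*6*(-107) = -540*(-107) = 57780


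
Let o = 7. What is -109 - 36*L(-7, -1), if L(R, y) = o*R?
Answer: 1655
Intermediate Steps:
L(R, y) = 7*R
-109 - 36*L(-7, -1) = -109 - 252*(-7) = -109 - 36*(-49) = -109 + 1764 = 1655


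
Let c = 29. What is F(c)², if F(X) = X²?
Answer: 707281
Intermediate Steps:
F(c)² = (29²)² = 841² = 707281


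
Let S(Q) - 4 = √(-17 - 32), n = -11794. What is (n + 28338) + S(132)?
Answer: 16548 + 7*I ≈ 16548.0 + 7.0*I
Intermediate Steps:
S(Q) = 4 + 7*I (S(Q) = 4 + √(-17 - 32) = 4 + √(-49) = 4 + 7*I)
(n + 28338) + S(132) = (-11794 + 28338) + (4 + 7*I) = 16544 + (4 + 7*I) = 16548 + 7*I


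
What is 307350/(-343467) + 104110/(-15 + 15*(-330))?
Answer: -92060104/4210651 ≈ -21.864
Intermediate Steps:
307350/(-343467) + 104110/(-15 + 15*(-330)) = 307350*(-1/343467) + 104110/(-15 - 4950) = -34150/38163 + 104110/(-4965) = -34150/38163 + 104110*(-1/4965) = -34150/38163 - 20822/993 = -92060104/4210651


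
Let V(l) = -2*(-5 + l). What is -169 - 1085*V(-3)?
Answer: -17529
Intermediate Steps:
V(l) = 10 - 2*l
-169 - 1085*V(-3) = -169 - 1085*(10 - 2*(-3)) = -169 - 1085*(10 + 6) = -169 - 1085*16 = -169 - 17360 = -17529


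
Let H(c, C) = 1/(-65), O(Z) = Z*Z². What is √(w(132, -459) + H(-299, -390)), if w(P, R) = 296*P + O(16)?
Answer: √182384735/65 ≈ 207.77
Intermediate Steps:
O(Z) = Z³
H(c, C) = -1/65
w(P, R) = 4096 + 296*P (w(P, R) = 296*P + 16³ = 296*P + 4096 = 4096 + 296*P)
√(w(132, -459) + H(-299, -390)) = √((4096 + 296*132) - 1/65) = √((4096 + 39072) - 1/65) = √(43168 - 1/65) = √(2805919/65) = √182384735/65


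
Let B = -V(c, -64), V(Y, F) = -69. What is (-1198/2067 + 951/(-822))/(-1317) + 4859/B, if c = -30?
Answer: 1208121436451/17155550178 ≈ 70.422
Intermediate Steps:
B = 69 (B = -1*(-69) = 69)
(-1198/2067 + 951/(-822))/(-1317) + 4859/B = (-1198/2067 + 951/(-822))/(-1317) + 4859/69 = (-1198*1/2067 + 951*(-1/822))*(-1/1317) + 4859*(1/69) = (-1198/2067 - 317/274)*(-1/1317) + 4859/69 = -983491/566358*(-1/1317) + 4859/69 = 983491/745893486 + 4859/69 = 1208121436451/17155550178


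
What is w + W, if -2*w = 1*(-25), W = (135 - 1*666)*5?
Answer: -5285/2 ≈ -2642.5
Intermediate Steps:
W = -2655 (W = (135 - 666)*5 = -531*5 = -2655)
w = 25/2 (w = -(-25)/2 = -1/2*(-25) = 25/2 ≈ 12.500)
w + W = 25/2 - 2655 = -5285/2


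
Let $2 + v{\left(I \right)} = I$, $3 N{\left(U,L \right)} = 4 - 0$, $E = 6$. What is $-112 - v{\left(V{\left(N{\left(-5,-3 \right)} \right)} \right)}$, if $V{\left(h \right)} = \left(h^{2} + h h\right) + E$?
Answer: $- \frac{1076}{9} \approx -119.56$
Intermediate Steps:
$N{\left(U,L \right)} = \frac{4}{3}$ ($N{\left(U,L \right)} = \frac{4 - 0}{3} = \frac{4 + 0}{3} = \frac{1}{3} \cdot 4 = \frac{4}{3}$)
$V{\left(h \right)} = 6 + 2 h^{2}$ ($V{\left(h \right)} = \left(h^{2} + h h\right) + 6 = \left(h^{2} + h^{2}\right) + 6 = 2 h^{2} + 6 = 6 + 2 h^{2}$)
$v{\left(I \right)} = -2 + I$
$-112 - v{\left(V{\left(N{\left(-5,-3 \right)} \right)} \right)} = -112 - \left(-2 + \left(6 + 2 \left(\frac{4}{3}\right)^{2}\right)\right) = -112 - \left(-2 + \left(6 + 2 \cdot \frac{16}{9}\right)\right) = -112 - \left(-2 + \left(6 + \frac{32}{9}\right)\right) = -112 - \left(-2 + \frac{86}{9}\right) = -112 - \frac{68}{9} = - \frac{1076}{9}$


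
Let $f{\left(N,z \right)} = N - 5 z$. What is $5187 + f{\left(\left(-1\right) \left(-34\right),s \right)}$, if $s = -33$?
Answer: $5386$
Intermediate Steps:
$5187 + f{\left(\left(-1\right) \left(-34\right),s \right)} = 5187 - -199 = 5187 + \left(34 + 165\right) = 5187 + 199 = 5386$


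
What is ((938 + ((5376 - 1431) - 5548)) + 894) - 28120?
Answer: -27891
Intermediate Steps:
((938 + ((5376 - 1431) - 5548)) + 894) - 28120 = ((938 + (3945 - 5548)) + 894) - 28120 = ((938 - 1603) + 894) - 28120 = (-665 + 894) - 28120 = 229 - 28120 = -27891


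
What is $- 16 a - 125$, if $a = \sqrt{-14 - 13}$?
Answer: $-125 - 48 i \sqrt{3} \approx -125.0 - 83.138 i$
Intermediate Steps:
$a = 3 i \sqrt{3}$ ($a = \sqrt{-27} = 3 i \sqrt{3} \approx 5.1962 i$)
$- 16 a - 125 = - 16 \cdot 3 i \sqrt{3} - 125 = - 48 i \sqrt{3} - 125 = -125 - 48 i \sqrt{3}$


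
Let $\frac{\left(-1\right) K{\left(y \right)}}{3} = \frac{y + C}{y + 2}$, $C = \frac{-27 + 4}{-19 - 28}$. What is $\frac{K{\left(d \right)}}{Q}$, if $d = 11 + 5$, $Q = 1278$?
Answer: $- \frac{775}{360396} \approx -0.0021504$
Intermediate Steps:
$d = 16$
$C = \frac{23}{47}$ ($C = - \frac{23}{-47} = \left(-23\right) \left(- \frac{1}{47}\right) = \frac{23}{47} \approx 0.48936$)
$K{\left(y \right)} = - \frac{3 \left(\frac{23}{47} + y\right)}{2 + y}$ ($K{\left(y \right)} = - 3 \frac{y + \frac{23}{47}}{y + 2} = - 3 \frac{\frac{23}{47} + y}{2 + y} = - \frac{3 \left(\frac{23}{47} + y\right)}{2 + y}$)
$\frac{K{\left(d \right)}}{Q} = \frac{\frac{3}{47} \frac{1}{2 + 16} \left(-23 - 752\right)}{1278} = \frac{3 \left(-23 - 752\right)}{47 \cdot 18} \cdot \frac{1}{1278} = \frac{3}{47} \cdot \frac{1}{18} \left(-775\right) \frac{1}{1278} = \left(- \frac{775}{282}\right) \frac{1}{1278} = - \frac{775}{360396}$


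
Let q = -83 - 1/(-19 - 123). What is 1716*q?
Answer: -10111530/71 ≈ -1.4242e+5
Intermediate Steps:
q = -11785/142 (q = -83 - 1/(-142) = -83 - 1*(-1/142) = -83 + 1/142 = -11785/142 ≈ -82.993)
1716*q = 1716*(-11785/142) = -10111530/71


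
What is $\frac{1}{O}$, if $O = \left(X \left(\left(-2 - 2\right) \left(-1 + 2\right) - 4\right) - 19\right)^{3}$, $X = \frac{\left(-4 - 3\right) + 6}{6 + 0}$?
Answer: $- \frac{27}{148877} \approx -0.00018136$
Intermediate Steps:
$X = - \frac{1}{6}$ ($X = \frac{-7 + 6}{6} = \left(-1\right) \frac{1}{6} = - \frac{1}{6} \approx -0.16667$)
$O = - \frac{148877}{27}$ ($O = \left(- \frac{\left(-2 - 2\right) \left(-1 + 2\right) - 4}{6} - 19\right)^{3} = \left(- \frac{\left(-4\right) 1 - 4}{6} - 19\right)^{3} = \left(- \frac{-4 - 4}{6} - 19\right)^{3} = \left(\left(- \frac{1}{6}\right) \left(-8\right) - 19\right)^{3} = \left(\frac{4}{3} - 19\right)^{3} = \left(- \frac{53}{3}\right)^{3} = - \frac{148877}{27} \approx -5514.0$)
$\frac{1}{O} = \frac{1}{- \frac{148877}{27}} = - \frac{27}{148877}$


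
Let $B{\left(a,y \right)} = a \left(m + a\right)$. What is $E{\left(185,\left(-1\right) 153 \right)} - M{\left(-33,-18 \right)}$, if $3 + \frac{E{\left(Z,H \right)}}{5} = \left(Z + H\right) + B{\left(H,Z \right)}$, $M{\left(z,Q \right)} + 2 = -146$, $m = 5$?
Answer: $113513$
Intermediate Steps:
$B{\left(a,y \right)} = a \left(5 + a\right)$
$M{\left(z,Q \right)} = -148$ ($M{\left(z,Q \right)} = -2 - 146 = -148$)
$E{\left(Z,H \right)} = -15 + 5 H + 5 Z + 5 H \left(5 + H\right)$ ($E{\left(Z,H \right)} = -15 + 5 \left(\left(Z + H\right) + H \left(5 + H\right)\right) = -15 + 5 \left(\left(H + Z\right) + H \left(5 + H\right)\right) = -15 + 5 \left(H + Z + H \left(5 + H\right)\right) = -15 + \left(5 H + 5 Z + 5 H \left(5 + H\right)\right) = -15 + 5 H + 5 Z + 5 H \left(5 + H\right)$)
$E{\left(185,\left(-1\right) 153 \right)} - M{\left(-33,-18 \right)} = \left(-15 + 5 \left(\left(-1\right) 153\right) + 5 \cdot 185 + 5 \left(\left(-1\right) 153\right) \left(5 - 153\right)\right) - -148 = \left(-15 + 5 \left(-153\right) + 925 + 5 \left(-153\right) \left(5 - 153\right)\right) + 148 = \left(-15 - 765 + 925 + 5 \left(-153\right) \left(-148\right)\right) + 148 = \left(-15 - 765 + 925 + 113220\right) + 148 = 113365 + 148 = 113513$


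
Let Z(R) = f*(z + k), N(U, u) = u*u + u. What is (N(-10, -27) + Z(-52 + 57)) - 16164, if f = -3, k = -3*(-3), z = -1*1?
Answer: -15486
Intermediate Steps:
z = -1
k = 9
N(U, u) = u + u² (N(U, u) = u² + u = u + u²)
Z(R) = -24 (Z(R) = -3*(-1 + 9) = -3*8 = -24)
(N(-10, -27) + Z(-52 + 57)) - 16164 = (-27*(1 - 27) - 24) - 16164 = (-27*(-26) - 24) - 16164 = (702 - 24) - 16164 = 678 - 16164 = -15486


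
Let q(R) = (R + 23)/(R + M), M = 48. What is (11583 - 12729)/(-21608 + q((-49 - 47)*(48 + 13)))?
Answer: 6655968/125493431 ≈ 0.053038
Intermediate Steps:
q(R) = (23 + R)/(48 + R) (q(R) = (R + 23)/(R + 48) = (23 + R)/(48 + R))
(11583 - 12729)/(-21608 + q((-49 - 47)*(48 + 13))) = (11583 - 12729)/(-21608 + (23 + (-49 - 47)*(48 + 13))/(48 + (-49 - 47)*(48 + 13))) = -1146/(-21608 + (23 - 96*61)/(48 - 96*61)) = -1146/(-21608 + (23 - 5856)/(48 - 5856)) = -1146/(-21608 - 5833/(-5808)) = -1146/(-21608 - 1/5808*(-5833)) = -1146/(-21608 + 5833/5808) = -1146/(-125493431/5808) = -1146*(-5808/125493431) = 6655968/125493431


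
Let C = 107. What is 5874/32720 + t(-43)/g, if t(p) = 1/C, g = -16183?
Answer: 5085637037/28328665160 ≈ 0.17952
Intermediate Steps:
t(p) = 1/107
5874/32720 + t(-43)/g = 5874/32720 + (1/107)/(-16183) = 5874*(1/32720) + (1/107)*(-1/16183) = 2937/16360 - 1/1731581 = 5085637037/28328665160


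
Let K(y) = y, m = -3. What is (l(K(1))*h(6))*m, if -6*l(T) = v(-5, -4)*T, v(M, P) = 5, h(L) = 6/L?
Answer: 5/2 ≈ 2.5000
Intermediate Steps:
l(T) = -5*T/6
(l(K(1))*h(6))*m = ((-⅚*1)*(6/6))*(-3) = -5/6*(-3) = -⅚*1*(-3) = -⅚*(-3) = 5/2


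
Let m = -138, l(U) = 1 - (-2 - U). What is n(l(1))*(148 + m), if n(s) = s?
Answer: 40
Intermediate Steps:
l(U) = 3 + U (l(U) = 1 + (2 + U) = 3 + U)
n(l(1))*(148 + m) = (3 + 1)*(148 - 138) = 4*10 = 40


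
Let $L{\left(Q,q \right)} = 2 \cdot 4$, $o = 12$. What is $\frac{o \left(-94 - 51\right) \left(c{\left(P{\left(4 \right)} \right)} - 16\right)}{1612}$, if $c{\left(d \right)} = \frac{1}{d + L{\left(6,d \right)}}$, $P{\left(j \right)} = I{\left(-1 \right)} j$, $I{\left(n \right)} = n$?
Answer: $\frac{27405}{1612} \approx 17.001$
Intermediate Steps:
$P{\left(j \right)} = - j$
$L{\left(Q,q \right)} = 8$
$c{\left(d \right)} = \frac{1}{8 + d}$ ($c{\left(d \right)} = \frac{1}{d + 8} = \frac{1}{8 + d}$)
$\frac{o \left(-94 - 51\right) \left(c{\left(P{\left(4 \right)} \right)} - 16\right)}{1612} = \frac{12 \left(-94 - 51\right) \left(\frac{1}{8 - 4} - 16\right)}{1612} = 12 \left(- 145 \left(\frac{1}{8 - 4} - 16\right)\right) \frac{1}{1612} = 12 \left(- 145 \left(\frac{1}{4} - 16\right)\right) \frac{1}{1612} = 12 \left(\left(-145\right) \left(- \frac{63}{4}\right)\right) \frac{1}{1612} = 12 \cdot \frac{9135}{4} \cdot \frac{1}{1612} = 27405 \cdot \frac{1}{1612} = \frac{27405}{1612}$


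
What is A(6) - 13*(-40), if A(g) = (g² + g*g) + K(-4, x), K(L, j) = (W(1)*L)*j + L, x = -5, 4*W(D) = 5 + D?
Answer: 618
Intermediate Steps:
W(D) = 5/4 + D/4 (W(D) = (5 + D)/4 = 5/4 + D/4)
K(L, j) = L + 3*L*j/2 (K(L, j) = ((5/4 + (¼)*1)*L)*j + L = ((5/4 + ¼)*L)*j + L = (3*L/2)*j + L = 3*L*j/2 + L = L + 3*L*j/2)
A(g) = 26 + 2*g² (A(g) = (g² + g*g) + (½)*(-4)*(2 + 3*(-5)) = (g² + g²) + (½)*(-4)*(2 - 15) = 2*g² + (½)*(-4)*(-13) = 2*g² + 26 = 26 + 2*g²)
A(6) - 13*(-40) = (26 + 2*6²) - 13*(-40) = (26 + 2*36) + 520 = (26 + 72) + 520 = 98 + 520 = 618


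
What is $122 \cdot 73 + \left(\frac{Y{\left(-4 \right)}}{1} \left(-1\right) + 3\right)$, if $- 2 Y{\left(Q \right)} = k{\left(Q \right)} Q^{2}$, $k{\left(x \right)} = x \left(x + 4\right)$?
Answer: $8909$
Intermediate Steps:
$k{\left(x \right)} = x \left(4 + x\right)$
$Y{\left(Q \right)} = - \frac{Q^{3} \left(4 + Q\right)}{2}$ ($Y{\left(Q \right)} = - \frac{Q \left(4 + Q\right) Q^{2}}{2} = - \frac{Q^{3} \left(4 + Q\right)}{2}$)
$122 \cdot 73 + \left(\frac{Y{\left(-4 \right)}}{1} \left(-1\right) + 3\right) = 122 \cdot 73 + \left(\frac{\frac{1}{2} \left(-4\right)^{3} \left(-4 - -4\right)}{1} \left(-1\right) + 3\right) = 8906 + \left(\frac{1}{2} \left(-64\right) \left(-4 + 4\right) 1 \left(-1\right) + 3\right) = 8906 + \left(\frac{1}{2} \left(-64\right) 0 \cdot 1 \left(-1\right) + 3\right) = 8906 + \left(0 \cdot 1 \left(-1\right) + 3\right) = 8906 + \left(0 \left(-1\right) + 3\right) = 8906 + \left(0 + 3\right) = 8906 + 3 = 8909$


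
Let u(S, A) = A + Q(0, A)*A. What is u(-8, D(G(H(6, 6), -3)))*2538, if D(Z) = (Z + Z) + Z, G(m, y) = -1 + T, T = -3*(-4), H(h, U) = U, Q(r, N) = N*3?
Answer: 8375400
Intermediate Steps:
Q(r, N) = 3*N
T = 12
G(m, y) = 11 (G(m, y) = -1 + 12 = 11)
D(Z) = 3*Z (D(Z) = 2*Z + Z = 3*Z)
u(S, A) = A + 3*A**2 (u(S, A) = A + (3*A)*A = A + 3*A**2)
u(-8, D(G(H(6, 6), -3)))*2538 = ((3*11)*(1 + 3*(3*11)))*2538 = (33*(1 + 3*33))*2538 = (33*(1 + 99))*2538 = (33*100)*2538 = 3300*2538 = 8375400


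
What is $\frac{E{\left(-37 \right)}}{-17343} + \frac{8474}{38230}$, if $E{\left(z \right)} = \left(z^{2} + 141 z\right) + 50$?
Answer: $\frac{16231229}{36834605} \approx 0.44065$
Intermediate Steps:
$E{\left(z \right)} = 50 + z^{2} + 141 z$
$\frac{E{\left(-37 \right)}}{-17343} + \frac{8474}{38230} = \frac{50 + \left(-37\right)^{2} + 141 \left(-37\right)}{-17343} + \frac{8474}{38230} = \left(50 + 1369 - 5217\right) \left(- \frac{1}{17343}\right) + 8474 \cdot \frac{1}{38230} = \left(-3798\right) \left(- \frac{1}{17343}\right) + \frac{4237}{19115} = \frac{422}{1927} + \frac{4237}{19115} = \frac{16231229}{36834605}$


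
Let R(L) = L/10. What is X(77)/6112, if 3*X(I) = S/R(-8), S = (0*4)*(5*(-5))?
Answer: 0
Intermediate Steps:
R(L) = L/10 (R(L) = L*(⅒) = L/10)
S = 0 (S = 0*(-25) = 0)
X(I) = 0 (X(I) = (0/(((⅒)*(-8))))/3 = (0/(-⅘))/3 = (0*(-5/4))/3 = (⅓)*0 = 0)
X(77)/6112 = 0/6112 = 0*(1/6112) = 0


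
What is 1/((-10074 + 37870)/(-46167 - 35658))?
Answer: -81825/27796 ≈ -2.9438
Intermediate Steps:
1/((-10074 + 37870)/(-46167 - 35658)) = 1/(27796/(-81825)) = 1/(27796*(-1/81825)) = 1/(-27796/81825) = -81825/27796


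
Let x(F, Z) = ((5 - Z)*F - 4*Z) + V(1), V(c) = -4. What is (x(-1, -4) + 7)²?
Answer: 100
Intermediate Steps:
x(F, Z) = -4 - 4*Z + F*(5 - Z) (x(F, Z) = ((5 - Z)*F - 4*Z) - 4 = (F*(5 - Z) - 4*Z) - 4 = (-4*Z + F*(5 - Z)) - 4 = -4 - 4*Z + F*(5 - Z))
(x(-1, -4) + 7)² = ((-4 - 4*(-4) + 5*(-1) - 1*(-1)*(-4)) + 7)² = ((-4 + 16 - 5 - 4) + 7)² = (3 + 7)² = 10² = 100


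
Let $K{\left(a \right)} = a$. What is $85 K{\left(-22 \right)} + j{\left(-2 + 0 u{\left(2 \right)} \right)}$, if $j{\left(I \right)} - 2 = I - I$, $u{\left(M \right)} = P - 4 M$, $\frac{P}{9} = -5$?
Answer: $-1868$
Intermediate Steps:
$P = -45$ ($P = 9 \left(-5\right) = -45$)
$u{\left(M \right)} = -45 - 4 M$
$j{\left(I \right)} = 2$ ($j{\left(I \right)} = 2 + \left(I - I\right) = 2 + 0 = 2$)
$85 K{\left(-22 \right)} + j{\left(-2 + 0 u{\left(2 \right)} \right)} = 85 \left(-22\right) + 2 = -1870 + 2 = -1868$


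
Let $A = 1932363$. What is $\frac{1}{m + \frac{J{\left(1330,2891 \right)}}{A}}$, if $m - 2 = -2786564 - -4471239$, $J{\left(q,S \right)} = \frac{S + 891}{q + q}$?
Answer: $\frac{2570042790}{4329691977330721} \approx 5.9359 \cdot 10^{-7}$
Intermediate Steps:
$J{\left(q,S \right)} = \frac{891 + S}{2 q}$
$m = 1684677$ ($m = 2 - -1684675 = 2 + \left(-2786564 + 4471239\right) = 2 + 1684675 = 1684677$)
$\frac{1}{m + \frac{J{\left(1330,2891 \right)}}{A}} = \frac{1}{1684677 + \frac{\frac{1}{2} \cdot \frac{1}{1330} \left(891 + 2891\right)}{1932363}} = \frac{1}{1684677 + \frac{1}{2} \cdot \frac{1}{1330} \cdot 3782 \cdot \frac{1}{1932363}} = \frac{1}{1684677 + \frac{1891}{1330} \cdot \frac{1}{1932363}} = \frac{1}{1684677 + \frac{1891}{2570042790}} = \frac{1}{\frac{4329691977330721}{2570042790}} = \frac{2570042790}{4329691977330721}$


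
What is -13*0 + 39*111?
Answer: 4329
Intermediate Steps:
-13*0 + 39*111 = 0 + 4329 = 4329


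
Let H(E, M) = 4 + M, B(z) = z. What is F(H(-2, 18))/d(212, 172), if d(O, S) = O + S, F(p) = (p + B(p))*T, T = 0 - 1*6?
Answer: -11/16 ≈ -0.68750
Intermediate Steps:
T = -6 (T = 0 - 6 = -6)
F(p) = -12*p (F(p) = (p + p)*(-6) = (2*p)*(-6) = -12*p)
F(H(-2, 18))/d(212, 172) = (-12*(4 + 18))/(212 + 172) = -12*22/384 = -264*1/384 = -11/16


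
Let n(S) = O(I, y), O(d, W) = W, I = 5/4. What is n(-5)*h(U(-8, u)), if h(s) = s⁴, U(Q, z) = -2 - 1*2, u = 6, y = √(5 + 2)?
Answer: 256*√7 ≈ 677.31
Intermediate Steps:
I = 5/4 (I = 5*(¼) = 5/4 ≈ 1.2500)
y = √7 ≈ 2.6458
n(S) = √7
U(Q, z) = -4 (U(Q, z) = -2 - 2 = -4)
n(-5)*h(U(-8, u)) = √7*(-4)⁴ = √7*256 = 256*√7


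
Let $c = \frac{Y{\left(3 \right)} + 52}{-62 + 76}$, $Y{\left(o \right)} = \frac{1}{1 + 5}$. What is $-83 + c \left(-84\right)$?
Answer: $-396$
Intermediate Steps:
$Y{\left(o \right)} = \frac{1}{6}$
$c = \frac{313}{84}$ ($c = \frac{\frac{1}{6} + 52}{-62 + 76} = \frac{313}{6 \cdot 14} = \frac{313}{6} \cdot \frac{1}{14} = \frac{313}{84} \approx 3.7262$)
$-83 + c \left(-84\right) = -83 + \frac{313}{84} \left(-84\right) = -83 - 313 = -396$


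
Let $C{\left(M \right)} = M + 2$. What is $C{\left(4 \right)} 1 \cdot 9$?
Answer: $54$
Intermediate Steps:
$C{\left(M \right)} = 2 + M$
$C{\left(4 \right)} 1 \cdot 9 = \left(2 + 4\right) 1 \cdot 9 = 6 \cdot 1 \cdot 9 = 6 \cdot 9 = 54$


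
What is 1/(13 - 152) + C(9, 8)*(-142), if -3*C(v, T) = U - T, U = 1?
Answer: -138169/417 ≈ -331.34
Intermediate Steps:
C(v, T) = -⅓ + T/3 (C(v, T) = -(1 - T)/3 = -⅓ + T/3)
1/(13 - 152) + C(9, 8)*(-142) = 1/(13 - 152) + (-⅓ + (⅓)*8)*(-142) = 1/(-139) + (-⅓ + 8/3)*(-142) = -1/139 + (7/3)*(-142) = -1/139 - 994/3 = -138169/417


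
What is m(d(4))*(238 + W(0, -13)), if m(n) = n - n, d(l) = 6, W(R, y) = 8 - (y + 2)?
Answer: 0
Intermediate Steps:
W(R, y) = 6 - y (W(R, y) = 8 - (2 + y) = 8 + (-2 - y) = 6 - y)
m(n) = 0
m(d(4))*(238 + W(0, -13)) = 0*(238 + (6 - 1*(-13))) = 0*(238 + (6 + 13)) = 0*(238 + 19) = 0*257 = 0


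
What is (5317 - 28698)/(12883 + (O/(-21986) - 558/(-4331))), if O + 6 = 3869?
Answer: -2226370758446/1226732395713 ≈ -1.8149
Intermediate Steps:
O = 3863 (O = -6 + 3869 = 3863)
(5317 - 28698)/(12883 + (O/(-21986) - 558/(-4331))) = (5317 - 28698)/(12883 + (3863/(-21986) - 558/(-4331))) = -23381/(12883 + (3863*(-1/21986) - 558*(-1/4331))) = -23381/(12883 + (-3863/21986 + 558/4331)) = -23381/(12883 - 4462465/95221366) = -23381/1226732395713/95221366 = -23381*95221366/1226732395713 = -2226370758446/1226732395713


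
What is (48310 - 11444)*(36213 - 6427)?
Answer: 1098090676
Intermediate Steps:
(48310 - 11444)*(36213 - 6427) = 36866*29786 = 1098090676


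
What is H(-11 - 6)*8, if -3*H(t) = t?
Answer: 136/3 ≈ 45.333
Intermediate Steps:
H(t) = -t/3
H(-11 - 6)*8 = -(-11 - 6)/3*8 = -1/3*(-17)*8 = (17/3)*8 = 136/3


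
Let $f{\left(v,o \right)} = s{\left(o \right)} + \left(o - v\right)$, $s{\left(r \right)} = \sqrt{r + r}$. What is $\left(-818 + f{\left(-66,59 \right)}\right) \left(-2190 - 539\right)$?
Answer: $1891197 - 2729 \sqrt{118} \approx 1.8616 \cdot 10^{6}$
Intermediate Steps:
$s{\left(r \right)} = \sqrt{2} \sqrt{r}$ ($s{\left(r \right)} = \sqrt{2 r} = \sqrt{2} \sqrt{r}$)
$f{\left(v,o \right)} = o - v + \sqrt{2} \sqrt{o}$ ($f{\left(v,o \right)} = \sqrt{2} \sqrt{o} + \left(o - v\right) = o - v + \sqrt{2} \sqrt{o}$)
$\left(-818 + f{\left(-66,59 \right)}\right) \left(-2190 - 539\right) = \left(-818 + \left(59 - -66 + \sqrt{2} \sqrt{59}\right)\right) \left(-2190 - 539\right) = \left(-818 + \left(59 + 66 + \sqrt{118}\right)\right) \left(-2729\right) = \left(-818 + \left(125 + \sqrt{118}\right)\right) \left(-2729\right) = \left(-693 + \sqrt{118}\right) \left(-2729\right) = 1891197 - 2729 \sqrt{118}$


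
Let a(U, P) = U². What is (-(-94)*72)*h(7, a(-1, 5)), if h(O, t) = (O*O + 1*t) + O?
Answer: 385776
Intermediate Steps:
h(O, t) = O + t + O² (h(O, t) = (O² + t) + O = (t + O²) + O = O + t + O²)
(-(-94)*72)*h(7, a(-1, 5)) = (-(-94)*72)*(7 + (-1)² + 7²) = (-94*(-72))*(7 + 1 + 49) = 6768*57 = 385776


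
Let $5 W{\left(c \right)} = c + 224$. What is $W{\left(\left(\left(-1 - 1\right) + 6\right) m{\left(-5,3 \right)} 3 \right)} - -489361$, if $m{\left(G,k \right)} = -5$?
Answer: $\frac{2446969}{5} \approx 4.8939 \cdot 10^{5}$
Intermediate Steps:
$W{\left(c \right)} = \frac{224}{5} + \frac{c}{5}$ ($W{\left(c \right)} = \frac{c + 224}{5} = \frac{224 + c}{5} = \frac{224}{5} + \frac{c}{5}$)
$W{\left(\left(\left(-1 - 1\right) + 6\right) m{\left(-5,3 \right)} 3 \right)} - -489361 = \left(\frac{224}{5} + \frac{\left(\left(-1 - 1\right) + 6\right) \left(-5\right) 3}{5}\right) - -489361 = \left(\frac{224}{5} + \frac{\left(-2 + 6\right) \left(-5\right) 3}{5}\right) + 489361 = \left(\frac{224}{5} + \frac{4 \left(-5\right) 3}{5}\right) + 489361 = \left(\frac{224}{5} + \frac{\left(-20\right) 3}{5}\right) + 489361 = \left(\frac{224}{5} + \frac{1}{5} \left(-60\right)\right) + 489361 = \left(\frac{224}{5} - 12\right) + 489361 = \frac{164}{5} + 489361 = \frac{2446969}{5}$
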